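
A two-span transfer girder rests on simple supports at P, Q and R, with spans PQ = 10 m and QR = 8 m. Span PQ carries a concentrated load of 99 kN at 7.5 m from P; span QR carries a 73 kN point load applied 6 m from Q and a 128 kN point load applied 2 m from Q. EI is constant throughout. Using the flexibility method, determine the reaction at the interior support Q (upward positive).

Insert a hinge at Q; M_Q is the redundant, and each span becomes simply supported.
Discontinuity in slope at Q on the released structure — sum the simple-span end rotations:
  span PQ: point load 99 at a = 7.5: Pab(L + a)/(6LEI) = 541.4/EI
  span QR: point load 73 at a = 6: Pab(L + b)/(6LEI) = 182.5/EI
  span QR: point load 128 at a = 2: Pab(L + b)/(6LEI) = 448/EI
  relative rotation θ_0 = (541.4 + 630.5)/EI = 1172/EI
A unit hogging moment at Q produces rotation L₁/(3EI) + L₂/(3EI) = 6/EI.
Slope continuity at Q: θ_0 = M_Q·6/EI, so M_Q = 1172/6 = 195.3 kN·m (hogging).
Span PQ, ΣM about P with M_Q applied at Q: R_Q^{PQ}·10 = 742.5 + 195.3, so R_Q^{PQ} = 93.78 kN and R_P = 99 − 93.78 = 5.218 kN.
Span QR, ΣM about R: R_Q^{QR}·8 = 914 + 195.3, so R_Q^{QR} = 138.7 kN and R_R = 201 − 138.7 = 62.34 kN.
R_Q = 93.78 + 138.7 = 232.4 kN.

R_Q = 232.4 kN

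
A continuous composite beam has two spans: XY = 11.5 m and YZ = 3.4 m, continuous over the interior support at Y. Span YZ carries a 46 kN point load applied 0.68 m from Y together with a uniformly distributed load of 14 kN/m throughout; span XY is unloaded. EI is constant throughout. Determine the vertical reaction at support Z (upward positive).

Insert a hinge at Y; M_Y is the redundant, and each span becomes simply supported.
Discontinuity in slope at Y on the released structure — sum the simple-span end rotations:
  span YZ: point load 46 at a = 0.68: Pab(L + b)/(6LEI) = 25.52/EI
  span YZ: UDL 14: wL³/(24EI) = 22.93/EI
  relative rotation θ_0 = (0 + 48.45)/EI = 48.45/EI
A unit hogging moment at Y produces rotation L₁/(3EI) + L₂/(3EI) = 4.967/EI.
Compatibility: M_Y·(L₁+L₂)/(3EI) = θ_0, giving M_Y = 9.755 kN·m (hogging).
Span YZ, ΣM about Z: R_Y^{YZ}·3.4 = 206 + 9.755, so R_Y^{YZ} = 63.47 kN and R_Z = 93.6 − 63.47 = 30.13 kN.

R_Z = 30.13 kN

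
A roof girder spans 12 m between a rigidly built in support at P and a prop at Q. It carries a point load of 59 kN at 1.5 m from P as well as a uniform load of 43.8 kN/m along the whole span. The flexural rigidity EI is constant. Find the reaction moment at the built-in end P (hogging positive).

M_P = 861 kN·m

Take the reaction at Q as the redundant and release it; the primary structure is a cantilever fixed at P.
Deflection at Q on the released cantilever, summing each load's contribution:
  point load 59 at a = 1.5: Pa²(3L − a)/(6EI) = 763.3/EI
  UDL 43.8: wL⁴/(8EI) = 113530/EI
  δ_0 = 114293/EI
Tip deflection under a unit load at Q: L³/(3EI) = 576/EI.
The prop prevents deflection at Q: R_Q = δ_0/δ_{QQ} = 114293/576 = 198.4 kN.
Moment equilibrium about P: M_P = Σ(load moments about P) − R_Q·L = 3242 − 198.4×12 = 861 kN·m.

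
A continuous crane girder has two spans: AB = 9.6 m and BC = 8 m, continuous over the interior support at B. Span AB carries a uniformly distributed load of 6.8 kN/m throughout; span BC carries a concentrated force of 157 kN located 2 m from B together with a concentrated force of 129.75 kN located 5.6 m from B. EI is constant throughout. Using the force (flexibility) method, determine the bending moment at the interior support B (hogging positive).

Release continuity at B by inserting a hinge; the redundant is the internal moment M_B. The primary structure is two simply-supported spans AB and BC.
End slopes at the hinge B, treating each span as simply supported:
  span AB: UDL 6.8: wL³/(24EI) = 250.7/EI
  span BC: point load 157 at a = 2: Pab(L + b)/(6LEI) = 549.5/EI
  span BC: point load 129.75 at a = 5.6: Pab(L + b)/(6LEI) = 377.8/EI
  relative rotation θ_0 = (250.7 + 927.3)/EI = 1178/EI
A unit hogging moment at B produces rotation L₁/(3EI) + L₂/(3EI) = 5.867/EI.
Slope continuity at B: θ_0 = M_B·5.867/EI, so M_B = 1178/5.867 = 200.8 kN·m (hogging).

M_B = 200.8 kN·m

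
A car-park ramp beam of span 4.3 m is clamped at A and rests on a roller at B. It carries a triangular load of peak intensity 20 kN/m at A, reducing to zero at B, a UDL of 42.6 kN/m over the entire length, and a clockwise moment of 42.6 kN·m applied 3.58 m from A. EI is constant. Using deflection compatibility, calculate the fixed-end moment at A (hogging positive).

M_A = 103.6 kN·m

Choose R_B as the redundant. The primary structure is the cantilever fixed at A.
Primary-structure tip deflection at B by superposition:
  triangular load, peak 20 at the fixed end: w₀L⁴/(30EI) = 227.9/EI
  UDL 42.6: wL⁴/(8EI) = 1821/EI
  clockwise couple 42.6 at a = 3.58: M₀a(2L − a)/(2EI) = 382.8/EI
  δ_0 = 2431/EI
Flexibility coefficient — unit upward force at B: δ_{BB} = L³/(3EI) = 26.5/EI.
The prop prevents deflection at B: R_B = δ_0/δ_{BB} = 2431/26.5 = 91.74 kN.
Moment equilibrium about A: M_A = Σ(load moments about A) − R_B·L = 498.1 − 91.74×4.3 = 103.6 kN·m.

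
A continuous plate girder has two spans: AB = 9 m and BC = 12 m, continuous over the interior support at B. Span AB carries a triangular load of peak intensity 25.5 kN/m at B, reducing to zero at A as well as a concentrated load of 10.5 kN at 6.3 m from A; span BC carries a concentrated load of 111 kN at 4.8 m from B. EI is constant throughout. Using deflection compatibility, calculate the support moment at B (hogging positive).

Release continuity at B by inserting a hinge; the redundant is the internal moment M_B. The primary structure is two simply-supported spans AB and BC.
Discontinuity in slope at B on the released structure — sum the simple-span end rotations:
  span AB: triangular load, peak 25.5: w₀L³/(45EI) = 413.1/EI
  span AB: point load 10.5 at a = 6.3: Pab(L + a)/(6LEI) = 50.6/EI
  span BC: point load 111 at a = 4.8: Pab(L + b)/(6LEI) = 1023/EI
  relative rotation θ_0 = (463.7 + 1023)/EI = 1487/EI
A unit hogging moment at B produces rotation L₁/(3EI) + L₂/(3EI) = 7/EI.
Slope continuity at B: θ_0 = M_B·7/EI, so M_B = 1487/7 = 212.4 kN·m (hogging).

M_B = 212.4 kN·m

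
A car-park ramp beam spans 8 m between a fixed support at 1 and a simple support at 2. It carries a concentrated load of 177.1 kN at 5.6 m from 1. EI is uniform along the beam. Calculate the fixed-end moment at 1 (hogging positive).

Remove the prop at 2; the released (primary) structure is a cantilever built in at 1.
Deflection at 2 on the released cantilever, summing each load's contribution:
  point load 177.1 at a = 5.6: Pa²(3L − a)/(6EI) = 17032/EI
Flexibility coefficient — unit upward force at 2: δ_{22} = L³/(3EI) = 170.7/EI.
The prop prevents deflection at 2: R_2 = δ_0/δ_{22} = 17032/170.7 = 99.8 kN.
Moment equilibrium about 1: M_1 = Σ(load moments about 1) − R_2·L = 991.8 − 99.8×8 = 193.4 kN·m.

M_1 = 193.4 kN·m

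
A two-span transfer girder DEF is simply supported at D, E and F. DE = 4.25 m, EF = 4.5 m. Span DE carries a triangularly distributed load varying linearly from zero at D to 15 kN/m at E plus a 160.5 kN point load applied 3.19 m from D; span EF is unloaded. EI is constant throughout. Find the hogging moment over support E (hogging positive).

M_E = 63.06 kN·m

Release continuity at E by inserting a hinge; the redundant is the internal moment M_E. The primary structure is two simply-supported spans DE and EF.
Discontinuity in slope at E on the released structure — sum the simple-span end rotations:
  span DE: triangular load, peak 15: w₀L³/(45EI) = 25.59/EI
  span DE: point load 160.5 at a = 3.19: Pab(L + a)/(6LEI) = 158.3/EI
  relative rotation θ_0 = (183.9 + 0)/EI = 183.9/EI
A unit hogging moment at E produces rotation L₁/(3EI) + L₂/(3EI) = 2.917/EI.
Compatibility: M_E·(L₁+L₂)/(3EI) = θ_0, giving M_E = 63.06 kN·m (hogging).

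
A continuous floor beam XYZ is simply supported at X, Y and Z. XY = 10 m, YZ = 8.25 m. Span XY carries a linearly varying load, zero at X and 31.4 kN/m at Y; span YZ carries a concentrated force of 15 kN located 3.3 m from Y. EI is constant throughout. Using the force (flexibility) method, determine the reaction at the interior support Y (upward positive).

Release continuity at Y by inserting a hinge; the redundant is the internal moment M_Y. The primary structure is two simply-supported spans XY and YZ.
End slopes at the hinge Y, treating each span as simply supported:
  span XY: triangular load, peak 31.4: w₀L³/(45EI) = 697.8/EI
  span YZ: point load 15 at a = 3.3: Pab(L + b)/(6LEI) = 65.34/EI
  relative rotation θ_0 = (697.8 + 65.34)/EI = 763.1/EI
A unit hogging moment at Y produces rotation L₁/(3EI) + L₂/(3EI) = 6.083/EI.
Slope continuity at Y: θ_0 = M_Y·6.083/EI, so M_Y = 763.1/6.083 = 125.4 kN·m (hogging).
Span XY, ΣM about X with M_Y applied at Y: R_Y^{XY}·10 = 1047 + 125.4, so R_Y^{XY} = 117.2 kN and R_X = 157 − 117.2 = 39.79 kN.
Span YZ, ΣM about Z: R_Y^{YZ}·8.25 = 74.25 + 125.4, so R_Y^{YZ} = 24.21 kN and R_Z = 15 − 24.21 = -9.205 kN.
R_Y = 117.2 + 24.21 = 141.4 kN.

R_Y = 141.4 kN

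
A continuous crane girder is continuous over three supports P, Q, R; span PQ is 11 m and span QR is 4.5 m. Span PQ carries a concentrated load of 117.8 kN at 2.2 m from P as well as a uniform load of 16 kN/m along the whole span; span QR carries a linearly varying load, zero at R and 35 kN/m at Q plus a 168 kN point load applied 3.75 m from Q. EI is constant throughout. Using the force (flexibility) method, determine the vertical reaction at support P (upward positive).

R_P = 155.7 kN

Release continuity at Q by inserting a hinge; the redundant is the internal moment M_Q. The primary structure is two simply-supported spans PQ and QR.
End slopes at the hinge Q, treating each span as simply supported:
  span PQ: point load 117.8 at a = 2.2: Pab(L + a)/(6LEI) = 456.1/EI
  span PQ: UDL 16: wL³/(24EI) = 887.3/EI
  span QR: triangular load, peak 35: w₀L³/(45EI) = 70.88/EI
  span QR: point load 168 at a = 3.75: Pab(L + b)/(6LEI) = 91.88/EI
  relative rotation θ_0 = (1343 + 162.8)/EI = 1506/EI
A unit hogging moment at Q produces rotation L₁/(3EI) + L₂/(3EI) = 5.167/EI.
Slope continuity at Q: θ_0 = M_Q·5.167/EI, so M_Q = 1506/5.167 = 291.5 kN·m (hogging).
Span PQ, ΣM about P with M_Q applied at Q: R_Q^{PQ}·11 = 1227 + 291.5, so R_Q^{PQ} = 138.1 kN and R_P = 293.8 − 138.1 = 155.7 kN.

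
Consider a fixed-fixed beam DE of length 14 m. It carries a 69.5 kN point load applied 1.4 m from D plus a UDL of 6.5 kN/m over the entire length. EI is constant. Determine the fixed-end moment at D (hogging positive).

Take the two fixed-end moments M_D, M_E as redundants; the released structure is the simple span DE.
On the primary (simply-supported) span, the end slopes from the loading are:
  at D: point load 69.5 at a = 1.4: Pab(L + b)/(6LEI) = 388.2/EI
  at E: point load 69.5 at a = 1.4: Pab(L + a)/(6LEI) = 224.8/EI
  at D: UDL 6.5: wL³/(24EI) = 743.2/EI
  at E: UDL 6.5: wL³/(24EI) = 743.2/EI
  θ_D0 = 1131/EI,  θ_E0 = 967.9/EI
Flexibility coefficients: a unit moment at one end gives L/(3EI) there and L/(6EI) at the far end, so f₁₁ = f₂₂ = 4.667/EI and f₁₂ = f₂₁ = 2.333/EI.
Compatibility — zero rotation at each built-in end:
  4.667 M_D + 2.333 M_E = 1131
  2.333 M_D + 4.667 M_E = 967.9
Solving the pair gives M_D = 185 kN·m and M_E = 114.9 kN·m (hogging).

M_D = 185 kN·m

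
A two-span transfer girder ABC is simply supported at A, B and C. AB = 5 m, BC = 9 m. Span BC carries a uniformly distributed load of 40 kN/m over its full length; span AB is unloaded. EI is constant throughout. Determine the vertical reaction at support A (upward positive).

Release continuity at B by inserting a hinge; the redundant is the internal moment M_B. The primary structure is two simply-supported spans AB and BC.
End slopes at the hinge B, treating each span as simply supported:
  span BC: UDL 40: wL³/(24EI) = 1215/EI
  relative rotation θ_0 = (0 + 1215)/EI = 1215/EI
A unit hogging moment at B produces rotation L₁/(3EI) + L₂/(3EI) = 4.667/EI.
Slope continuity at B: θ_0 = M_B·4.667/EI, so M_B = 1215/4.667 = 260.4 kN·m (hogging).
Span AB, ΣM about A with M_B applied at B: R_B^{AB}·5 = 0 + 260.4, so R_B^{AB} = 52.07 kN and R_A = 0 − 52.07 = -52.07 kN.

R_A = -52.07 kN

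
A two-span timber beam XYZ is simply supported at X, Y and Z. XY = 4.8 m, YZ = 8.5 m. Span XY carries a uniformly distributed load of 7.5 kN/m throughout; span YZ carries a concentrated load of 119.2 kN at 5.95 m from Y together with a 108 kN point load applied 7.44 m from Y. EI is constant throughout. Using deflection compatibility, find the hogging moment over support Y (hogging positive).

Release continuity at Y by inserting a hinge; the redundant is the internal moment M_Y. The primary structure is two simply-supported spans XY and YZ.
End slopes at the hinge Y, treating each span as simply supported:
  span XY: UDL 7.5: wL³/(24EI) = 34.56/EI
  span YZ: point load 119.2 at a = 5.95: Pab(L + b)/(6LEI) = 391.9/EI
  span YZ: point load 108 at a = 7.44: Pab(L + b)/(6LEI) = 159.7/EI
  relative rotation θ_0 = (34.56 + 551.5)/EI = 586.1/EI
A unit hogging moment at Y produces rotation L₁/(3EI) + L₂/(3EI) = 4.433/EI.
Compatibility: M_Y·(L₁+L₂)/(3EI) = θ_0, giving M_Y = 132.2 kN·m (hogging).

M_Y = 132.2 kN·m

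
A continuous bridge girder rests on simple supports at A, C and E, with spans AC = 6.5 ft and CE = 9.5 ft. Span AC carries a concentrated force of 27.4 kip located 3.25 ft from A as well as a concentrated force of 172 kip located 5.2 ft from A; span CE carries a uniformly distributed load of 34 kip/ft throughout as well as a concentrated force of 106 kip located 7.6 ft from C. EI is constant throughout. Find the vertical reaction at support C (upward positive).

Insert a hinge at C; M_C is the redundant, and each span becomes simply supported.
End slopes at the hinge C, treating each span as simply supported:
  span AC: point load 27.4 at a = 3.25: Pab(L + a)/(6LEI) = 72.35/EI
  span AC: point load 172 at a = 5.2: Pab(L + a)/(6LEI) = 348.8/EI
  span CE: UDL 34: wL³/(24EI) = 1215/EI
  span CE: point load 106 at a = 7.6: Pab(L + b)/(6LEI) = 306.1/EI
  relative rotation θ_0 = (421.2 + 1521)/EI = 1942/EI
A unit hogging moment at C produces rotation L₁/(3EI) + L₂/(3EI) = 5.333/EI.
Compatibility: M_C·(L₁+L₂)/(3EI) = θ_0, giving M_C = 364.1 kip·ft (hogging).
Span AC, ΣM about A with M_C applied at C: R_C^{AC}·6.5 = 983.5 + 364.1, so R_C^{AC} = 207.3 kip and R_A = 199.4 − 207.3 = -7.917 kip.
Span CE, ΣM about E: R_C^{CE}·9.5 = 1736 + 364.1, so R_C^{CE} = 221 kip and R_E = 429 − 221 = 208 kip.
R_C = 207.3 + 221 = 428.3 kip.

R_C = 428.3 kip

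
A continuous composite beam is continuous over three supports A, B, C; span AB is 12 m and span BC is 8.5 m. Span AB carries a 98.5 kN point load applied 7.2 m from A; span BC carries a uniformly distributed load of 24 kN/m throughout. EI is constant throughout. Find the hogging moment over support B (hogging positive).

Release continuity at B by inserting a hinge; the redundant is the internal moment M_B. The primary structure is two simply-supported spans AB and BC.
Discontinuity in slope at B on the released structure — sum the simple-span end rotations:
  span AB: point load 98.5 at a = 7.2: Pab(L + a)/(6LEI) = 907.8/EI
  span BC: UDL 24: wL³/(24EI) = 614.1/EI
  relative rotation θ_0 = (907.8 + 614.1)/EI = 1522/EI
A unit hogging moment at B produces rotation L₁/(3EI) + L₂/(3EI) = 6.833/EI.
Slope continuity at B: θ_0 = M_B·6.833/EI, so M_B = 1522/6.833 = 222.7 kN·m (hogging).

M_B = 222.7 kN·m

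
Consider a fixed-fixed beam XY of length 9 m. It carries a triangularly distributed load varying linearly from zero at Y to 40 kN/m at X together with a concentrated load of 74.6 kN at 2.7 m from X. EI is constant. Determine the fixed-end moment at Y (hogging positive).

Take the two fixed-end moments M_X, M_Y as redundants; the released structure is the simple span XY.
On the primary (simply-supported) span, the end slopes from the loading are:
  at X: triangular load, peak 40: w₀L³/(45EI) = 648/EI
  at Y: triangular load, peak 40: 7w₀L³/(360EI) = 567/EI
  at X: point load 74.6 at a = 2.7: Pab(L + b)/(6LEI) = 359.5/EI
  at Y: point load 74.6 at a = 2.7: Pab(L + a)/(6LEI) = 274.9/EI
  θ_X0 = 1008/EI,  θ_Y0 = 841.9/EI
Flexibility coefficients: a unit moment at one end gives L/(3EI) there and L/(6EI) at the far end, so f₁₁ = f₂₂ = 3/EI and f₁₂ = f₂₁ = 1.5/EI.
Compatibility — zero rotation at each built-in end:
  3 M_X + 1.5 M_Y = 1008
  1.5 M_X + 3 M_Y = 841.9
Solving the pair gives M_X = 260.7 kN·m and M_Y = 150.3 kN·m (hogging).

M_Y = 150.3 kN·m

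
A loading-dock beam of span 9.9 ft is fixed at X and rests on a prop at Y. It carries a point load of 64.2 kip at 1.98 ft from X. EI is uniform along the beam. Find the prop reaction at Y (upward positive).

Remove the prop at Y; the released (primary) structure is a cantilever built in at X.
Deflection at Y on the released cantilever, summing each load's contribution:
  point load 64.2 at a = 1.98: Pa²(3L − a)/(6EI) = 1163/EI
Tip deflection under a unit load at Y: L³/(3EI) = 323.4/EI.
Compatibility at Y: δ_0 − R_Y·δ_{YY} = 0, so R_Y = 1163/323.4 = 3.595 kip.

R_Y = 3.595 kip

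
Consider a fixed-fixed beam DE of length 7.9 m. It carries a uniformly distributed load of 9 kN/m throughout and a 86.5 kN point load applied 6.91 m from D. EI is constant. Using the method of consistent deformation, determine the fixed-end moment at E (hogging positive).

Take the two fixed-end moments M_D, M_E as redundants; the released structure is the simple span DE.
End rotations of the released simple span under the applied load (×1/EI):
  at D: UDL 9: wL³/(24EI) = 184.9/EI
  at E: UDL 9: wL³/(24EI) = 184.9/EI
  at D: point load 86.5 at a = 6.91: Pab(L + b)/(6LEI) = 111/EI
  at E: point load 86.5 at a = 6.91: Pab(L + a)/(6LEI) = 184.9/EI
  θ_D0 = 295.9/EI,  θ_E0 = 369.8/EI
Flexibility coefficients: a unit moment at one end gives L/(3EI) there and L/(6EI) at the far end, so f₁₁ = f₂₂ = 2.633/EI and f₁₂ = f₂₁ = 1.317/EI.
Compatibility — zero rotation at each built-in end:
  2.633 M_D + 1.317 M_E = 295.9
  1.317 M_D + 2.633 M_E = 369.8
Solving the pair gives M_D = 56.19 kN·m and M_E = 112.3 kN·m (hogging).

M_E = 112.3 kN·m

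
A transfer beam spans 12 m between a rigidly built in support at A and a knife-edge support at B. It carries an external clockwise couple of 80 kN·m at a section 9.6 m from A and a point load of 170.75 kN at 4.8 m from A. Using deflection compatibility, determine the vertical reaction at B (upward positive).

Release the roller at B. Primary structure: cantilever fixed at A.
Deflection at B on the released cantilever, summing each load's contribution:
  clockwise couple 80 at a = 9.6: M₀a(2L − a)/(2EI) = 5530/EI
  point load 170.75 at a = 4.8: Pa²(3L − a)/(6EI) = 20457/EI
  δ_0 = 25987/EI
Tip deflection under a unit load at B: L³/(3EI) = 576/EI.
The prop prevents deflection at B: R_B = δ_0/δ_{BB} = 25987/576 = 45.12 kN.

R_B = 45.12 kN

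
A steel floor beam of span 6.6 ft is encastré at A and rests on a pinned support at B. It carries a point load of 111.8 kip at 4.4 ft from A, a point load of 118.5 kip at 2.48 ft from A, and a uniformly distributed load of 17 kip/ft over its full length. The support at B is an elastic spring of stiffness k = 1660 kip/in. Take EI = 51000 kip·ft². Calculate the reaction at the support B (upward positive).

R_B = 118.8 kip

Choose R_B as the redundant. The primary structure is the cantilever fixed at A.
Deflection at B on the released cantilever, summing each load's contribution:
  point load 111.8 at a = 4.4: Pa²(3L − a)/(6EI) = 5555/EI
  point load 118.5 at a = 2.48: Pa²(3L − a)/(6EI) = 2104/EI
  UDL 17: wL⁴/(8EI) = 4032/EI
  δ_0 = 11691/EI
Flexibility coefficient — unit upward force at B: δ_{BB} = L³/(3EI) = 95.83/EI.
With EI = 51000 kip·ft²: δ_0 = 0.22924 ft and δ_{BB} = 0.001879 ft/kip.
Compatibility — the spring shortens by R_B/k under the reaction it provides: δ_0 − R_B·δ_{BB} = R_B/k. With 1/k = 1/(1660×12) ft/kip = 0.00005 ft/kip, R_B = δ_0 / (δ_{BB} + 1/k) = 0.22924 / (0.001879 + 0.00005) = 118.8 kip.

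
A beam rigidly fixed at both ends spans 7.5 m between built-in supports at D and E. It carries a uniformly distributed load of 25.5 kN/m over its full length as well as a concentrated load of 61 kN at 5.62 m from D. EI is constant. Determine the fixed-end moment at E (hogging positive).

M_E = 183.9 kN·m

Take the two fixed-end moments M_D, M_E as redundants; the released structure is the simple span DE.
Simple-span end rotations at D and E under the given loads:
  at D: UDL 25.5: wL³/(24EI) = 448.2/EI
  at E: UDL 25.5: wL³/(24EI) = 448.2/EI
  at D: point load 61 at a = 5.62: Pab(L + b)/(6LEI) = 134.3/EI
  at E: point load 61 at a = 5.62: Pab(L + a)/(6LEI) = 187.9/EI
  θ_D0 = 582.6/EI,  θ_E0 = 636.2/EI
Flexibility coefficients: a unit moment at one end gives L/(3EI) there and L/(6EI) at the far end, so f₁₁ = f₂₂ = 2.5/EI and f₁₂ = f₂₁ = 1.25/EI.
Compatibility — zero rotation at each built-in end:
  2.5 M_D + 1.25 M_E = 582.6
  1.25 M_D + 2.5 M_E = 636.2
Solving the pair gives M_D = 141.1 kN·m and M_E = 183.9 kN·m (hogging).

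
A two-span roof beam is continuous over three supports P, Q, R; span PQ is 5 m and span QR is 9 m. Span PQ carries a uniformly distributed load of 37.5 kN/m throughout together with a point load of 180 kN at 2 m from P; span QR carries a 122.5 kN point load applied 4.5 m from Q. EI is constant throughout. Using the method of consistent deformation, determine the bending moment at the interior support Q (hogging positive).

Release continuity at Q by inserting a hinge; the redundant is the internal moment M_Q. The primary structure is two simply-supported spans PQ and QR.
End slopes at the hinge Q, treating each span as simply supported:
  span PQ: UDL 37.5: wL³/(24EI) = 195.3/EI
  span PQ: point load 180 at a = 2: Pab(L + a)/(6LEI) = 252/EI
  span QR: point load 122.5 at a = 4.5: Pab(L + b)/(6LEI) = 620.2/EI
  relative rotation θ_0 = (447.3 + 620.2)/EI = 1067/EI
A unit hogging moment at Q produces rotation L₁/(3EI) + L₂/(3EI) = 4.667/EI.
Compatibility: M_Q·(L₁+L₂)/(3EI) = θ_0, giving M_Q = 228.7 kN·m (hogging).

M_Q = 228.7 kN·m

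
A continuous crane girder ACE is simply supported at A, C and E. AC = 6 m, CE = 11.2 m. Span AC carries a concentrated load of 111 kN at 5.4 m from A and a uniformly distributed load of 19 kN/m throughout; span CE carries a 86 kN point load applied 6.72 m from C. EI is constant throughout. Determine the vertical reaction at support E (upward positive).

R_E = 37.76 kN

Take M_C as the redundant. Released structure: two simple spans AC and CE with a hinge at C.
Discontinuity in slope at C on the released structure — sum the simple-span end rotations:
  span AC: point load 111 at a = 5.4: Pab(L + a)/(6LEI) = 113.9/EI
  span AC: UDL 19: wL³/(24EI) = 171/EI
  span CE: point load 86 at a = 6.72: Pab(L + b)/(6LEI) = 604.1/EI
  relative rotation θ_0 = (284.9 + 604.1)/EI = 889/EI
A unit hogging moment at C produces rotation L₁/(3EI) + L₂/(3EI) = 5.733/EI.
Compatibility: M_C·(L₁+L₂)/(3EI) = θ_0, giving M_C = 155.1 kN·m (hogging).
Span CE, ΣM about E: R_C^{CE}·11.2 = 385.3 + 155.1, so R_C^{CE} = 48.24 kN and R_E = 86 − 48.24 = 37.76 kN.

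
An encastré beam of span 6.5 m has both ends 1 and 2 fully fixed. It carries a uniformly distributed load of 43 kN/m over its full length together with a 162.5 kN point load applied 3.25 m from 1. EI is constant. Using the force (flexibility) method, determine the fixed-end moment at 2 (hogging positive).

Take the two fixed-end moments M_1, M_2 as redundants; the released structure is the simple span 12.
On the primary (simply-supported) span, the end slopes from the loading are:
  at 1: UDL 43: wL³/(24EI) = 492/EI
  at 2: UDL 43: wL³/(24EI) = 492/EI
  at 1: point load 162.5 at a = 3.25: Pab(L + b)/(6LEI) = 429.1/EI
  at 2: point load 162.5 at a = 3.25: Pab(L + a)/(6LEI) = 429.1/EI
  θ_10 = 921.1/EI,  θ_20 = 921.1/EI
Flexibility coefficients: a unit moment at one end gives L/(3EI) there and L/(6EI) at the far end, so f₁₁ = f₂₂ = 2.167/EI and f₁₂ = f₂₁ = 1.083/EI.
Compatibility — zero rotation at each built-in end:
  2.167 M_1 + 1.083 M_2 = 921.1
  1.083 M_1 + 2.167 M_2 = 921.1
Solving the pair gives M_1 = 283.4 kN·m and M_2 = 283.4 kN·m (hogging).

M_2 = 283.4 kN·m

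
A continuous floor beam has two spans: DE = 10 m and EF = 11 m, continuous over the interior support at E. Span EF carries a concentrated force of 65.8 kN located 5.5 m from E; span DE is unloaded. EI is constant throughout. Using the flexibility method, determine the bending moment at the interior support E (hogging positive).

M_E = 71.09 kN·m

Take M_E as the redundant. Released structure: two simple spans DE and EF with a hinge at E.
End slopes at the hinge E, treating each span as simply supported:
  span EF: point load 65.8 at a = 5.5: Pab(L + b)/(6LEI) = 497.6/EI
  relative rotation θ_0 = (0 + 497.6)/EI = 497.6/EI
A unit hogging moment at E produces rotation L₁/(3EI) + L₂/(3EI) = 7/EI.
Compatibility: M_E·(L₁+L₂)/(3EI) = θ_0, giving M_E = 71.09 kN·m (hogging).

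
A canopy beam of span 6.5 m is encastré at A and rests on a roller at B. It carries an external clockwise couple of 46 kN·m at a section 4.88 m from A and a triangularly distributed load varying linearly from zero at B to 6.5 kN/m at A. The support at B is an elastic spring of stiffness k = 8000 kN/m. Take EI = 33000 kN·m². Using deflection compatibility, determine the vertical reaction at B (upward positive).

Release the roller at B. Primary structure: cantilever fixed at A.
Deflection at B on the released cantilever, summing each load's contribution:
  clockwise couple 46 at a = 4.88: M₀a(2L − a)/(2EI) = 911.4/EI
  triangular load, peak 6.5 at the fixed end: w₀L⁴/(30EI) = 386.8/EI
  δ_0 = 1298/EI
Flexibility coefficient — unit upward force at B: δ_{BB} = L³/(3EI) = 91.54/EI.
With EI = 33000 kN·m²: δ_0 = 0.039338 m and δ_{BB} = 0.002774 m/kN.
Compatibility — the spring shortens by R_B/k under the reaction it provides: δ_0 − R_B·δ_{BB} = R_B/k. With 1/k = 0.000125 m/kN, R_B = δ_0 / (δ_{BB} + 1/k) = 0.039338 / (0.002774 + 0.000125) = 13.57 kN.

R_B = 13.57 kN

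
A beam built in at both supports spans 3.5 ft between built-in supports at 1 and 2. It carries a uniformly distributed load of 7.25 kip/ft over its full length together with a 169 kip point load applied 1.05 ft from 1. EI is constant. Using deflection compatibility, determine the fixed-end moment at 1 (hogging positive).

Release both end moments; the primary structure is a simply-supported span 12 with redundants M_1 and M_2.
On the primary (simply-supported) span, the end slopes from the loading are:
  at 1: UDL 7.25: wL³/(24EI) = 12.95/EI
  at 2: UDL 7.25: wL³/(24EI) = 12.95/EI
  at 1: point load 169 at a = 1.05: Pab(L + b)/(6LEI) = 123.2/EI
  at 2: point load 169 at a = 1.05: Pab(L + a)/(6LEI) = 94.2/EI
  θ_10 = 136.1/EI,  θ_20 = 107.1/EI
Flexibility coefficients: a unit moment at one end gives L/(3EI) there and L/(6EI) at the far end, so f₁₁ = f₂₂ = 1.167/EI and f₁₂ = f₂₁ = 0.5833/EI.
Compatibility — zero rotation at each built-in end:
  1.167 M_1 + 0.5833 M_2 = 136.1
  0.5833 M_1 + 1.167 M_2 = 107.1
Solving the pair gives M_1 = 94.35 kip·ft and M_2 = 44.67 kip·ft (hogging).

M_1 = 94.35 kip·ft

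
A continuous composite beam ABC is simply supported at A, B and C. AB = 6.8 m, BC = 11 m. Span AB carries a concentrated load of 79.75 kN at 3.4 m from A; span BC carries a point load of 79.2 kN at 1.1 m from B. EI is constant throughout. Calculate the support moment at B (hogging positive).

Release continuity at B by inserting a hinge; the redundant is the internal moment M_B. The primary structure is two simply-supported spans AB and BC.
End slopes at the hinge B, treating each span as simply supported:
  span AB: point load 79.75 at a = 3.4: Pab(L + a)/(6LEI) = 230.5/EI
  span BC: point load 79.2 at a = 1.1: Pab(L + b)/(6LEI) = 273.1/EI
  relative rotation θ_0 = (230.5 + 273.1)/EI = 503.6/EI
A unit hogging moment at B produces rotation L₁/(3EI) + L₂/(3EI) = 5.933/EI.
Slope continuity at B: θ_0 = M_B·5.933/EI, so M_B = 503.6/5.933 = 84.88 kN·m (hogging).

M_B = 84.88 kN·m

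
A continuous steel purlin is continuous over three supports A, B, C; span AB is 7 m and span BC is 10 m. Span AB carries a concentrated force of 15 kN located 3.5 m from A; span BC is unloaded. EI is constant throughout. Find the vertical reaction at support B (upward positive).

Release continuity at B by inserting a hinge; the redundant is the internal moment M_B. The primary structure is two simply-supported spans AB and BC.
Discontinuity in slope at B on the released structure — sum the simple-span end rotations:
  span AB: point load 15 at a = 3.5: Pab(L + a)/(6LEI) = 45.94/EI
  relative rotation θ_0 = (45.94 + 0)/EI = 45.94/EI
A unit hogging moment at B produces rotation L₁/(3EI) + L₂/(3EI) = 5.667/EI.
Compatibility: M_B·(L₁+L₂)/(3EI) = θ_0, giving M_B = 8.107 kN·m (hogging).
Span AB, ΣM about A with M_B applied at B: R_B^{AB}·7 = 52.5 + 8.107, so R_B^{AB} = 8.658 kN and R_A = 15 − 8.658 = 6.342 kN.
Span BC, ΣM about C: R_B^{BC}·10 = 0 + 8.107, so R_B^{BC} = 0.8107 kN and R_C = 0 − 0.8107 = -0.8107 kN.
R_B = 8.658 + 0.8107 = 9.469 kN.

R_B = 9.469 kN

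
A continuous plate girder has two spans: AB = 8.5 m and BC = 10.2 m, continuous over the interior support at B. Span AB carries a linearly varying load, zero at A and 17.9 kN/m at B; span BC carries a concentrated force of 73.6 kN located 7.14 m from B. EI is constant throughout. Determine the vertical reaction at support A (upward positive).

Take M_B as the redundant. Released structure: two simple spans AB and BC with a hinge at B.
End slopes at the hinge B, treating each span as simply supported:
  span AB: triangular load, peak 17.9: w₀L³/(45EI) = 244.3/EI
  span BC: point load 73.6 at a = 7.14: Pab(L + b)/(6LEI) = 348.4/EI
  relative rotation θ_0 = (244.3 + 348.4)/EI = 592.7/EI
A unit hogging moment at B produces rotation L₁/(3EI) + L₂/(3EI) = 6.233/EI.
Compatibility: M_B·(L₁+L₂)/(3EI) = θ_0, giving M_B = 95.08 kN·m (hogging).
Span AB, ΣM about A with M_B applied at B: R_B^{AB}·8.5 = 431.1 + 95.08, so R_B^{AB} = 61.9 kN and R_A = 76.08 − 61.9 = 14.17 kN.

R_A = 14.17 kN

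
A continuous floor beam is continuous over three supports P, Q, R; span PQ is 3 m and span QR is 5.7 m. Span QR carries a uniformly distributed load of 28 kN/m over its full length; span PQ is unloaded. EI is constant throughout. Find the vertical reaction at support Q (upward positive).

R_Q = 117.7 kN

Release continuity at Q by inserting a hinge; the redundant is the internal moment M_Q. The primary structure is two simply-supported spans PQ and QR.
Rotations at Q on the released spans (each span's end-slope, ×1/EI):
  span QR: UDL 28: wL³/(24EI) = 216.1/EI
  relative rotation θ_0 = (0 + 216.1)/EI = 216.1/EI
A unit hogging moment at Q produces rotation L₁/(3EI) + L₂/(3EI) = 2.9/EI.
Slope continuity at Q: θ_0 = M_Q·2.9/EI, so M_Q = 216.1/2.9 = 74.5 kN·m (hogging).
Span PQ, ΣM about P with M_Q applied at Q: R_Q^{PQ}·3 = 0 + 74.5, so R_Q^{PQ} = 24.83 kN and R_P = 0 − 24.83 = -24.83 kN.
Span QR, ΣM about R: R_Q^{QR}·5.7 = 454.9 + 74.5, so R_Q^{QR} = 92.87 kN and R_R = 159.6 − 92.87 = 66.73 kN.
R_Q = 24.83 + 92.87 = 117.7 kN.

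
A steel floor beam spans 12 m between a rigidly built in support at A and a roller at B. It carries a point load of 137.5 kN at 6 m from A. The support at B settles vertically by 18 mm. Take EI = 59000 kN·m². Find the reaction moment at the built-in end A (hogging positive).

M_A = 331.5 kN·m

Take the reaction at B as the redundant and release it; the primary structure is a cantilever fixed at A.
Downward deflection at the released point B due to the loads:
  point load 137.5 at a = 6: Pa²(3L − a)/(6EI) = 24750/EI
Tip deflection under a unit load at B: L³/(3EI) = 576/EI.
With EI = 59000 kN·m²: δ_0 = 0.41949 m and δ_{BB} = 0.009763 m/kN.
Compatibility — the beam at B must follow the support down by 0.018 m: δ_0 − R_B·δ_{BB} = 0.018, so R_B = (0.41949 − 0.018)/0.009763 = 41.12 kN.
Moment equilibrium about A: M_A = Σ(load moments about A) − R_B·L = 825 − 41.12×12 = 331.5 kN·m.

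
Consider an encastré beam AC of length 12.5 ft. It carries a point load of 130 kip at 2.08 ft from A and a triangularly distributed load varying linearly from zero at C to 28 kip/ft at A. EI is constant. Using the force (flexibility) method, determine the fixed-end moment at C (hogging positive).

M_C = 183.3 kip·ft

Take the two fixed-end moments M_A, M_C as redundants; the released structure is the simple span AC.
On the primary (simply-supported) span, the end slopes from the loading are:
  at A: point load 130 at a = 2.08: Pab(L + b)/(6LEI) = 861/EI
  at C: point load 130 at a = 2.08: Pab(L + a)/(6LEI) = 547.7/EI
  at A: triangular load, peak 28: w₀L³/(45EI) = 1215/EI
  at C: triangular load, peak 28: 7w₀L³/(360EI) = 1063/EI
  θ_A0 = 2076/EI,  θ_C0 = 1611/EI
Flexibility coefficients: a unit moment at one end gives L/(3EI) there and L/(6EI) at the far end, so f₁₁ = f₂₂ = 4.167/EI and f₁₂ = f₂₁ = 2.083/EI.
Compatibility — zero rotation at each built-in end:
  4.167 M_A + 2.083 M_C = 2076
  2.083 M_A + 4.167 M_C = 1611
Solving the pair gives M_A = 406.6 kip·ft and M_C = 183.3 kip·ft (hogging).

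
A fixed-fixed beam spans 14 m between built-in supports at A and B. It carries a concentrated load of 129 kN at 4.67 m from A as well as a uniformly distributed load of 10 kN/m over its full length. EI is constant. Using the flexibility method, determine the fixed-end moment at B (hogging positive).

M_B = 297.3 kN·m

Release both end moments; the primary structure is a simply-supported span AB with redundants M_A and M_B.
End rotations of the released simple span under the applied load (×1/EI):
  at A: point load 129 at a = 4.67: Pab(L + b)/(6LEI) = 1561/EI
  at B: point load 129 at a = 4.67: Pab(L + a)/(6LEI) = 1249/EI
  at A: UDL 10: wL³/(24EI) = 1143/EI
  at B: UDL 10: wL³/(24EI) = 1143/EI
  θ_A0 = 2704/EI,  θ_B0 = 2393/EI
Flexibility coefficients: a unit moment at one end gives L/(3EI) there and L/(6EI) at the far end, so f₁₁ = f₂₂ = 4.667/EI and f₁₂ = f₂₁ = 2.333/EI.
Compatibility — zero rotation at each built-in end:
  4.667 M_A + 2.333 M_B = 2704
  2.333 M_A + 4.667 M_B = 2393
Solving the pair gives M_A = 430.9 kN·m and M_B = 297.3 kN·m (hogging).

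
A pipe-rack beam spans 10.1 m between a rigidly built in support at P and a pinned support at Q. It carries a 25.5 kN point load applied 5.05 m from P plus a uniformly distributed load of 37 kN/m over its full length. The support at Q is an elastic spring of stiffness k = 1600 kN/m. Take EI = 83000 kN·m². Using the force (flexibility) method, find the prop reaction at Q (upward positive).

R_Q = 128.7 kN

Remove the prop at Q; the released (primary) structure is a cantilever built in at P.
Downward deflection at the released point Q due to the loads:
  point load 25.5 at a = 5.05: Pa²(3L − a)/(6EI) = 2737/EI
  UDL 37: wL⁴/(8EI) = 48128/EI
  δ_0 = 50865/EI
Flexibility coefficient — unit upward force at Q: δ_{QQ} = L³/(3EI) = 343.4/EI.
With EI = 83000 kN·m²: δ_0 = 0.61283 m and δ_{QQ} = 0.004138 m/kN.
Compatibility — the spring shortens by R_Q/k under the reaction it provides: δ_0 − R_Q·δ_{QQ} = R_Q/k. With 1/k = 0.000625 m/kN, R_Q = δ_0 / (δ_{QQ} + 1/k) = 0.61283 / (0.004138 + 0.000625) = 128.7 kN.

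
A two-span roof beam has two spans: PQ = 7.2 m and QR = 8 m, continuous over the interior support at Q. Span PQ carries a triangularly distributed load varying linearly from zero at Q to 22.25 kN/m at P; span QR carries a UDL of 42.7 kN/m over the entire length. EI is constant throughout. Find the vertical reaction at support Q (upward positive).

R_Q = 253.4 kN

Insert a hinge at Q; M_Q is the redundant, and each span becomes simply supported.
Rotations at Q on the released spans (each span's end-slope, ×1/EI):
  span PQ: triangular load, peak 22.25: 7w₀L³/(360EI) = 161.5/EI
  span QR: UDL 42.7: wL³/(24EI) = 910.9/EI
  relative rotation θ_0 = (161.5 + 910.9)/EI = 1072/EI
A unit hogging moment at Q produces rotation L₁/(3EI) + L₂/(3EI) = 5.067/EI.
Compatibility: M_Q·(L₁+L₂)/(3EI) = θ_0, giving M_Q = 211.7 kN·m (hogging).
Span PQ, ΣM about P with M_Q applied at Q: R_Q^{PQ}·7.2 = 192.2 + 211.7, so R_Q^{PQ} = 56.1 kN and R_P = 80.1 − 56.1 = 24 kN.
Span QR, ΣM about R: R_Q^{QR}·8 = 1366 + 211.7, so R_Q^{QR} = 197.3 kN and R_R = 341.6 − 197.3 = 144.3 kN.
R_Q = 56.1 + 197.3 = 253.4 kN.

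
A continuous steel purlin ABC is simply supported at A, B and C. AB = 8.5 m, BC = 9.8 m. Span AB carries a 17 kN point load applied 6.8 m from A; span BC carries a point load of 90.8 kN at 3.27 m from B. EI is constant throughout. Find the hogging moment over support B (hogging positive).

Insert a hinge at B; M_B is the redundant, and each span becomes simply supported.
Discontinuity in slope at B on the released structure — sum the simple-span end rotations:
  span AB: point load 17 at a = 6.8: Pab(L + a)/(6LEI) = 58.96/EI
  span BC: point load 90.8 at a = 3.27: Pab(L + b)/(6LEI) = 538.5/EI
  relative rotation θ_0 = (58.96 + 538.5)/EI = 597.4/EI
A unit hogging moment at B produces rotation L₁/(3EI) + L₂/(3EI) = 6.1/EI.
Slope continuity at B: θ_0 = M_B·6.1/EI, so M_B = 597.4/6.1 = 97.94 kN·m (hogging).

M_B = 97.94 kN·m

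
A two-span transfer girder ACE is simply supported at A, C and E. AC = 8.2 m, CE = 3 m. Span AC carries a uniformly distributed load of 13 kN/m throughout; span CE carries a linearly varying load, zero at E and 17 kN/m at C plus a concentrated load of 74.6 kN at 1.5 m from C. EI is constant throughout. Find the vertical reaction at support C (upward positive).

Take M_C as the redundant. Released structure: two simple spans AC and CE with a hinge at C.
Discontinuity in slope at C on the released structure — sum the simple-span end rotations:
  span AC: UDL 13: wL³/(24EI) = 298.7/EI
  span CE: triangular load, peak 17: w₀L³/(45EI) = 10.2/EI
  span CE: point load 74.6 at a = 1.5: Pab(L + b)/(6LEI) = 41.96/EI
  relative rotation θ_0 = (298.7 + 52.16)/EI = 350.8/EI
A unit hogging moment at C produces rotation L₁/(3EI) + L₂/(3EI) = 3.733/EI.
Slope continuity at C: θ_0 = M_C·3.733/EI, so M_C = 350.8/3.733 = 93.97 kN·m (hogging).
Span AC, ΣM about A with M_C applied at C: R_C^{AC}·8.2 = 437.1 + 93.97, so R_C^{AC} = 64.76 kN and R_A = 106.6 − 64.76 = 41.84 kN.
Span CE, ΣM about E: R_C^{CE}·3 = 162.9 + 93.97, so R_C^{CE} = 85.62 kN and R_E = 100.1 − 85.62 = 14.48 kN.
R_C = 64.76 + 85.62 = 150.4 kN.

R_C = 150.4 kN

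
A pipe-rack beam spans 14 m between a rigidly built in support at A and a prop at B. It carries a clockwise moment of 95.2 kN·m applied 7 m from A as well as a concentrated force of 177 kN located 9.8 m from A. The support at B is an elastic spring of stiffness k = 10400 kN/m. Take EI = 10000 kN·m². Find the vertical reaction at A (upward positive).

Choose R_B as the redundant. The primary structure is the cantilever fixed at A.
Downward deflection at the released point B due to the loads:
  clockwise couple 95.2 at a = 7: M₀a(2L − a)/(2EI) = 6997/EI
  point load 177 at a = 9.8: Pa²(3L − a)/(6EI) = 91228/EI
  δ_0 = 98226/EI
Flexibility coefficient — unit upward force at B: δ_{BB} = L³/(3EI) = 914.7/EI.
With EI = 10000 kN·m²: δ_0 = 9.8226 m and δ_{BB} = 0.091467 m/kN.
Compatibility — the spring shortens by R_B/k under the reaction it provides: δ_0 − R_B·δ_{BB} = R_B/k. With 1/k = 0.000096 m/kN, R_B = δ_0 / (δ_{BB} + 1/k) = 9.8226 / (0.091467 + 0.000096) = 107.3 kN.
Vertical equilibrium: R_A = ΣP − R_B = 177 − 107.3 = 69.72 kN.

R_A = 69.72 kN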